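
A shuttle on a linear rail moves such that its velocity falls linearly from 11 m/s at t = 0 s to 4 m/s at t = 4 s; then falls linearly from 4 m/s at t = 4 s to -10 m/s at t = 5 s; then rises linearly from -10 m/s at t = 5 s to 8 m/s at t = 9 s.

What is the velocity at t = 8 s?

3.5 m/s

On 5–9 s the graph is linear from -10 to 8 m/s: v(8) = -10 + (8 − -10)·(8 − 5)/(9 − 5) = 3.5 m/s.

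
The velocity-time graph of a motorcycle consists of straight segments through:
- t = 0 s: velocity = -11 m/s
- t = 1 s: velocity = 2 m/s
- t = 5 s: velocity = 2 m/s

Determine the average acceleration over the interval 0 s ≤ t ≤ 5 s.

Average acceleration = Δv/Δt = (2 − -11)/(5 − 0) = 2.6 m/s².

2.6 m/s²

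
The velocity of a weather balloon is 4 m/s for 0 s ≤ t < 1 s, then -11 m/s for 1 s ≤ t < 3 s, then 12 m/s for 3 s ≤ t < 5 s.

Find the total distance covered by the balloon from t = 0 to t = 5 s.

Total distance travelled is ∫|v| dt — sum the magnitudes of each area piece.
0–1 s: |4| × 1 = 4 m
1–3 s: |-11| × 2 = 22 m
3–5 s: |12| × 2 = 24 m
Total distance = 50 m

50 m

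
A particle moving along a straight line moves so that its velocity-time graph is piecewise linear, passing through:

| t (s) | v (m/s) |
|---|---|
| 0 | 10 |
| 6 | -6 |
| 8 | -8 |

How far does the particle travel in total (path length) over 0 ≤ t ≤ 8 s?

39.5 m

Distance (not displacement) is the total path length: add the absolute areas under v-t.
0–6 s: v = 0 at t = 3.75 s; triangle areas 18.75 + 6.75 = 25.5 m
6–8 s: |½(-6 + -8)(2)| = 14 m
Total distance = 39.5 m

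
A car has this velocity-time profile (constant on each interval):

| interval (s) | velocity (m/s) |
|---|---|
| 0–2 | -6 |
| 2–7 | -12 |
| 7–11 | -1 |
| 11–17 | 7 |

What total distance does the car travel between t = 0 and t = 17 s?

Total distance travelled is ∫|v| dt — sum the magnitudes of each area piece.
0–2 s: |-6| × 2 = 12 m
2–7 s: |-12| × 5 = 60 m
7–11 s: |-1| × 4 = 4 m
11–17 s: |7| × 6 = 42 m
Total distance = 118 m

118 m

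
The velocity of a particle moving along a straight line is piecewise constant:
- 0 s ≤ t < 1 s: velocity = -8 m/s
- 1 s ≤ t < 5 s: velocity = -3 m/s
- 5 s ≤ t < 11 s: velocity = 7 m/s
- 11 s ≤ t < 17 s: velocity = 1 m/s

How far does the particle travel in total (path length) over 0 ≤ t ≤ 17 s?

Distance (not displacement) is the total path length: add the absolute areas under v-t.
0–1 s: |-8| × 1 = 8 m
1–5 s: |-3| × 4 = 12 m
5–11 s: |7| × 6 = 42 m
11–17 s: |1| × 6 = 6 m
Total distance = 68 m

68 m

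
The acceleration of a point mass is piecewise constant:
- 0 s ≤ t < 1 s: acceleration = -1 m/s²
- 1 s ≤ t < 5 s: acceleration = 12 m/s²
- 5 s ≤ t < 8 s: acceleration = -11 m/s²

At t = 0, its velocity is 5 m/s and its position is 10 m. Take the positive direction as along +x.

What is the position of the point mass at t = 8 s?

On each constant-a segment, Δv = aΔt and Δx = v₀Δt + ½aΔt²; chain segment to segment.
0–1 s: v starts 5 m/s; Δx = 5·1 + ½·-1·1² = 4.5 m; v ends 4 m/s.
1–5 s: v starts 4 m/s; Δx = 4·4 + ½·12·4² = 112 m; v ends 52 m/s.
5–8 s: v starts 52 m/s; Δx = 52·3 + ½·-11·3² = 106.5 m; v ends 19 m/s.
x(8) = 10 + Σ Δx = 233 m.

233 m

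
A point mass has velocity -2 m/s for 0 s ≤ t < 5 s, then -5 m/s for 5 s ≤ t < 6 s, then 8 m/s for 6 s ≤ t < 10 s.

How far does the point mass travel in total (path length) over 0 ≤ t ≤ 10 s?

47 m

Distance (not displacement) is the total path length: add the absolute areas under v-t.
0–5 s: |-2| × 5 = 10 m
5–6 s: |-5| × 1 = 5 m
6–10 s: |8| × 4 = 32 m
Total distance = 47 m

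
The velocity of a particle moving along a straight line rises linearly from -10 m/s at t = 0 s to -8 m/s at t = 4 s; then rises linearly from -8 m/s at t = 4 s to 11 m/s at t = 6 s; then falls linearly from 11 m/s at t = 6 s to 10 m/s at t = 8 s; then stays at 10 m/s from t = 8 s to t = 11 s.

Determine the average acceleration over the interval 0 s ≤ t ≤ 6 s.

3.5 m/s²

Average acceleration = Δv/Δt = (11 − -10)/(6 − 0) = 3.5 m/s².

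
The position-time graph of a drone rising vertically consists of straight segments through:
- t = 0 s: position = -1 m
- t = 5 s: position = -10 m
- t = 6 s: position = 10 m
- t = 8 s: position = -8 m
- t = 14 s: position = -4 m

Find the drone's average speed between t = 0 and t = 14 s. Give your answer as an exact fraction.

Average speed = (total path length)/(elapsed time); on a piecewise-linear x-t graph the path length is Σ|Δx|.
0–5 s: |Δx| = |-10 − -1| = 9 m
5–6 s: |Δx| = |10 − -10| = 20 m
6–8 s: |Δx| = |-8 − 10| = 18 m
8–14 s: |Δx| = |-4 − -8| = 4 m
Total path = 51 m; average speed = 51/14 = 51/14 m/s.

51/14 m/s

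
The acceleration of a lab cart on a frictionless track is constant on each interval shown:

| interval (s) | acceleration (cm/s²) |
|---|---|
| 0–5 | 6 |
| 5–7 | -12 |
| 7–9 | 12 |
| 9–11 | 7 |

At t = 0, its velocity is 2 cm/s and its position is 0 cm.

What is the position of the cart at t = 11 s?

243 cm

On each constant-a segment, Δv = aΔt and Δx = v₀Δt + ½aΔt²; chain segment to segment.
0–5 s: v starts 2 cm/s; Δx = 2·5 + ½·6·5² = 85 cm; v ends 32 cm/s.
5–7 s: v starts 32 cm/s; Δx = 32·2 + ½·-12·2² = 40 cm; v ends 8 cm/s.
7–9 s: v starts 8 cm/s; Δx = 8·2 + ½·12·2² = 40 cm; v ends 32 cm/s.
9–11 s: v starts 32 cm/s; Δx = 32·2 + ½·7·2² = 78 cm; v ends 46 cm/s.
x(11) = 0 + Σ Δx = 243 cm.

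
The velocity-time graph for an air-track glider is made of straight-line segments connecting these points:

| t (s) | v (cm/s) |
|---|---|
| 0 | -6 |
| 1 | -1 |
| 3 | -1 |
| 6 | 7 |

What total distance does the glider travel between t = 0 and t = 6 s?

Total distance travelled is ∫|v| dt — sum the magnitudes of each area piece.
0–1 s: |½(-6 + -1)(1)| = 3.5 cm
1–3 s: |-1| × 2 = 2 cm
3–6 s: v = 0 at t = 3.375 s; triangle areas 0.1875 + 9.1875 = 9.375 cm
Total distance = 14.875 cm

14.875 cm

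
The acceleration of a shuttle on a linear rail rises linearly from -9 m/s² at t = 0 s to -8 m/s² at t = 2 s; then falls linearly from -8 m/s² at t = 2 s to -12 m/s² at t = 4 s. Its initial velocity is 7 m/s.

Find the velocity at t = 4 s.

-30 m/s

Δv equals the area under the a-t graph; then v = v₀ + Δv.
0–2 s: ½(-9 + -8)(2) = -17 m/s
2–4 s: ½(-8 + -12)(2) = -20 m/s
Δv = -37 m/s, so v(4) = 7 + (-37) = -30 m/s.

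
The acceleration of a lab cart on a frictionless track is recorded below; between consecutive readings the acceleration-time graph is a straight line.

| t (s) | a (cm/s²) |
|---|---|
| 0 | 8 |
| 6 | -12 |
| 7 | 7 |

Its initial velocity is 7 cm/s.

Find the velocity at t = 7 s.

-7.5 cm/s

Δv equals the area under the a-t graph; then v = v₀ + Δv.
0–6 s: ½(8 + -12)(6) = -12 cm/s
6–7 s: ½(-12 + 7)(1) = -2.5 cm/s
Δv = -14.5 cm/s, so v(7) = 7 + (-14.5) = -7.5 cm/s.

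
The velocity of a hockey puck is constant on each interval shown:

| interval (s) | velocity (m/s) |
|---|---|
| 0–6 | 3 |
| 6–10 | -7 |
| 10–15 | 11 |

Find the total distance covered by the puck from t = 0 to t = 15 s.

Total distance travelled is ∫|v| dt — sum the magnitudes of each area piece.
0–6 s: |3| × 6 = 18 m
6–10 s: |-7| × 4 = 28 m
10–15 s: |11| × 5 = 55 m
Total distance = 101 m

101 m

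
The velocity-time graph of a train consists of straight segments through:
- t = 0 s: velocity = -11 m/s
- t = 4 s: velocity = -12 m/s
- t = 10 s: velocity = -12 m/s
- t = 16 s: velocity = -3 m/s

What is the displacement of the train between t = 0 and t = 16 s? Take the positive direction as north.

Displacement is the signed area under the v-t curve.
0–4 s: ½(-11 + -12)(4) = -46 m
4–10 s: -12 × 6 = -72 m
10–16 s: ½(-12 + -3)(6) = -45 m
Net displacement = -163 m

-163 m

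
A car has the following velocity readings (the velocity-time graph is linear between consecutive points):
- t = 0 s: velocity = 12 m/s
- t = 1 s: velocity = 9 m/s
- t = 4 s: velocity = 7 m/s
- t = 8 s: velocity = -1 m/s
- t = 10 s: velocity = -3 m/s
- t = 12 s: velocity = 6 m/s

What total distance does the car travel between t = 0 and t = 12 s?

Total distance travelled is ∫|v| dt — sum the magnitudes of each area piece.
0–1 s: |½(12 + 9)(1)| = 10.5 m
1–4 s: |½(9 + 7)(3)| = 24 m
4–8 s: v = 0 at t = 7.5 s; triangle areas 12.25 + 0.25 = 12.5 m
8–10 s: |½(-1 + -3)(2)| = 4 m
10–12 s: v = 0 at t = 32/3 s; triangle areas 1 + 4 = 5 m
Total distance = 56 m

56 m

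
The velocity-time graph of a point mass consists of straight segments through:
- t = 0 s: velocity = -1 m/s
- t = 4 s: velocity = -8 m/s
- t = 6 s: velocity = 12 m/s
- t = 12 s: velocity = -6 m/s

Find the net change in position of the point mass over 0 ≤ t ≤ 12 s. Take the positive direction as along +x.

Displacement is the signed area under the v-t curve.
0–4 s: ½(-1 + -8)(4) = -18 m
4–6 s: ½(-8 + 12)(2) = 4 m
6–12 s: ½(12 + -6)(6) = 18 m
Net displacement = 4 m

4 m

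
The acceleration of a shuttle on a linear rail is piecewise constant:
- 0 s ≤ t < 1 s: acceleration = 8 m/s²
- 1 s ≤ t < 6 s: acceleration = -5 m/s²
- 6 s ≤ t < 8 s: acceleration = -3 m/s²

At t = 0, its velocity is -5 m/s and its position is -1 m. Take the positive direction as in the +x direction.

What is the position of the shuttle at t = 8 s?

On each constant-a segment, Δv = aΔt and Δx = v₀Δt + ½aΔt²; chain segment to segment.
0–1 s: v starts -5 m/s; Δx = -5·1 + ½·8·1² = -1 m; v ends 3 m/s.
1–6 s: v starts 3 m/s; Δx = 3·5 + ½·-5·5² = -47.5 m; v ends -22 m/s.
6–8 s: v starts -22 m/s; Δx = -22·2 + ½·-3·2² = -50 m; v ends -28 m/s.
x(8) = -1 + Σ Δx = -99.5 m.

-99.5 m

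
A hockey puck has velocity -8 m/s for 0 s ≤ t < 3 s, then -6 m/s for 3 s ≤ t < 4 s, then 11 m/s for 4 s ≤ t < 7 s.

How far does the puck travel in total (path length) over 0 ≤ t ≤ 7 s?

Total distance travelled is ∫|v| dt — sum the magnitudes of each area piece.
0–3 s: |-8| × 3 = 24 m
3–4 s: |-6| × 1 = 6 m
4–7 s: |11| × 3 = 33 m
Total distance = 63 m

63 m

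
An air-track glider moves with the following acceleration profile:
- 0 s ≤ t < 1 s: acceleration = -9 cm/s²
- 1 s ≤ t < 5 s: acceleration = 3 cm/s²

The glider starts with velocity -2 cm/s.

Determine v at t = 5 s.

1 cm/s

Δv equals the area under the a-t graph; then v = v₀ + Δv.
0–1 s: -9 × 1 = -9 cm/s
1–5 s: 3 × 4 = 12 cm/s
Δv = 3 cm/s, so v(5) = -2 + (3) = 1 cm/s.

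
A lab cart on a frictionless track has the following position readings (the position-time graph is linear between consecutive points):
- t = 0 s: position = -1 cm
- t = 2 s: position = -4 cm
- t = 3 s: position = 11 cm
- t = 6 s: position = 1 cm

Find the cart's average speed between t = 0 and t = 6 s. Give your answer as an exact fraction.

14/3 cm/s

Average speed = (total path length)/(elapsed time); on a piecewise-linear x-t graph the path length is Σ|Δx|.
0–2 s: |Δx| = |-4 − -1| = 3 cm
2–3 s: |Δx| = |11 − -4| = 15 cm
3–6 s: |Δx| = |1 − 11| = 10 cm
Total path = 28 cm; average speed = 28/6 = 14/3 cm/s.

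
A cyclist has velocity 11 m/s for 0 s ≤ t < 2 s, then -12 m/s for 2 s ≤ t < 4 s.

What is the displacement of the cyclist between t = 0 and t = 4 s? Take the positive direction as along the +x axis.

Displacement is the signed area under the v-t curve.
0–2 s: 11 × 2 = 22 m
2–4 s: -12 × 2 = -24 m
Net displacement = -2 m

-2 m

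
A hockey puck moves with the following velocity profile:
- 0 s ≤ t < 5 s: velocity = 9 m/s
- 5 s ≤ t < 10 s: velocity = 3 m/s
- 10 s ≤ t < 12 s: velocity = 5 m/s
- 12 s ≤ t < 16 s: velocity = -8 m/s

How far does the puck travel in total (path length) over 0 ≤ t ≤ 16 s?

102 m

Distance (not displacement) is the total path length: add the absolute areas under v-t.
0–5 s: |9| × 5 = 45 m
5–10 s: |3| × 5 = 15 m
10–12 s: |5| × 2 = 10 m
12–16 s: |-8| × 4 = 32 m
Total distance = 102 m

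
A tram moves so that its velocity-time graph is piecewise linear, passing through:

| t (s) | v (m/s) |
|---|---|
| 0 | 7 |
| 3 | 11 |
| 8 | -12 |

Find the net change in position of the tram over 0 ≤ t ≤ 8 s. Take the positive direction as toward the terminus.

24.5 m

Net displacement equals the area under the velocity-time graph (areas below the axis count negative).
0–3 s: ½(7 + 11)(3) = 27 m
3–8 s: ½(11 + -12)(5) = -2.5 m
Net displacement = 24.5 m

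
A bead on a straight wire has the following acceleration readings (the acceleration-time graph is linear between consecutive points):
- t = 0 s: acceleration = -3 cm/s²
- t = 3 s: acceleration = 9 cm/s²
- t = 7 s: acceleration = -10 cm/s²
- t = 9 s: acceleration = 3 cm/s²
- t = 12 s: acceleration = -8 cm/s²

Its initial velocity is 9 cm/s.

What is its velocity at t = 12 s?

Δv equals the area under the a-t graph; then v = v₀ + Δv.
0–3 s: ½(-3 + 9)(3) = 9 cm/s
3–7 s: ½(9 + -10)(4) = -2 cm/s
7–9 s: ½(-10 + 3)(2) = -7 cm/s
9–12 s: ½(3 + -8)(3) = -7.5 cm/s
Δv = -7.5 cm/s, so v(12) = 9 + (-7.5) = 1.5 cm/s.

1.5 cm/s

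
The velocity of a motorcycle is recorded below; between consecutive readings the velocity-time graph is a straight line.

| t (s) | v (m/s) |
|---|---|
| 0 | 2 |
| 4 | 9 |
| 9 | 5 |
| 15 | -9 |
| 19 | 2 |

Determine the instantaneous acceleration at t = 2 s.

1.75 m/s²

Acceleration is the slope of the v-t graph on 0–4 s: (9 − 2)/(4 − 0) = 1.75 m/s².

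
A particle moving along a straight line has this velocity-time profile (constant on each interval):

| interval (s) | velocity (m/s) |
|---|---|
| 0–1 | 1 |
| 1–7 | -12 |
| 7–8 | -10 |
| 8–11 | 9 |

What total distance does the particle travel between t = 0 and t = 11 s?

110 m

Total distance travelled is ∫|v| dt — sum the magnitudes of each area piece.
0–1 s: |1| × 1 = 1 m
1–7 s: |-12| × 6 = 72 m
7–8 s: |-10| × 1 = 10 m
8–11 s: |9| × 3 = 27 m
Total distance = 110 m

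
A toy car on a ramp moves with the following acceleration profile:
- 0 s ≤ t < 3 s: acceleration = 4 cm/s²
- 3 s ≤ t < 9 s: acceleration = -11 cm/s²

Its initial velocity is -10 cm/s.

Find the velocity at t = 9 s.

-64 cm/s

Δv equals the area under the a-t graph; then v = v₀ + Δv.
0–3 s: 4 × 3 = 12 cm/s
3–9 s: -11 × 6 = -66 cm/s
Δv = -54 cm/s, so v(9) = -10 + (-54) = -64 cm/s.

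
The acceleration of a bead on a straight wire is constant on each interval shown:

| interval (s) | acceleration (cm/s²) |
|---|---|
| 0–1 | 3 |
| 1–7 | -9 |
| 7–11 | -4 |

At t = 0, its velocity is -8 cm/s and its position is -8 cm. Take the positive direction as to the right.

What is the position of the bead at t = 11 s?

On each constant-a segment, Δv = aΔt and Δx = v₀Δt + ½aΔt²; chain segment to segment.
0–1 s: v starts -8 cm/s; Δx = -8·1 + ½·3·1² = -6.5 cm; v ends -5 cm/s.
1–7 s: v starts -5 cm/s; Δx = -5·6 + ½·-9·6² = -192 cm; v ends -59 cm/s.
7–11 s: v starts -59 cm/s; Δx = -59·4 + ½·-4·4² = -268 cm; v ends -75 cm/s.
x(11) = -8 + Σ Δx = -474.5 cm.

-474.5 cm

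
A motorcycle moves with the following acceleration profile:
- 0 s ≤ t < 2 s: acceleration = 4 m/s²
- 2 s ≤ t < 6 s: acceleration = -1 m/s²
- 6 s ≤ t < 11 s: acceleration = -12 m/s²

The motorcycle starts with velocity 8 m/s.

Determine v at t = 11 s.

-48 m/s

Δv equals the area under the a-t graph; then v = v₀ + Δv.
0–2 s: 4 × 2 = 8 m/s
2–6 s: -1 × 4 = -4 m/s
6–11 s: -12 × 5 = -60 m/s
Δv = -56 m/s, so v(11) = 8 + (-56) = -48 m/s.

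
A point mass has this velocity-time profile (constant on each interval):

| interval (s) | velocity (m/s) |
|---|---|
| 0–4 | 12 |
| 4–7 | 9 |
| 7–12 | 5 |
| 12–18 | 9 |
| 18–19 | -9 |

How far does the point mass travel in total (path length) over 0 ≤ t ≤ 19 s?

163 m

Distance (not displacement) is the total path length: add the absolute areas under v-t.
0–4 s: |12| × 4 = 48 m
4–7 s: |9| × 3 = 27 m
7–12 s: |5| × 5 = 25 m
12–18 s: |9| × 6 = 54 m
18–19 s: |-9| × 1 = 9 m
Total distance = 163 m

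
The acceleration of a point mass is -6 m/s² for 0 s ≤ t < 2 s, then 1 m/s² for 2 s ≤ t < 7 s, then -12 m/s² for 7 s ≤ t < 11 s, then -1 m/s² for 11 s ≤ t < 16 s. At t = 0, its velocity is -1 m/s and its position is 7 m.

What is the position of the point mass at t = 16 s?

On each constant-a segment, Δv = aΔt and Δx = v₀Δt + ½aΔt²; chain segment to segment.
0–2 s: v starts -1 m/s; Δx = -1·2 + ½·-6·2² = -14 m; v ends -13 m/s.
2–7 s: v starts -13 m/s; Δx = -13·5 + ½·1·5² = -52.5 m; v ends -8 m/s.
7–11 s: v starts -8 m/s; Δx = -8·4 + ½·-12·4² = -128 m; v ends -56 m/s.
11–16 s: v starts -56 m/s; Δx = -56·5 + ½·-1·5² = -292.5 m; v ends -61 m/s.
x(16) = 7 + Σ Δx = -480 m.

-480 m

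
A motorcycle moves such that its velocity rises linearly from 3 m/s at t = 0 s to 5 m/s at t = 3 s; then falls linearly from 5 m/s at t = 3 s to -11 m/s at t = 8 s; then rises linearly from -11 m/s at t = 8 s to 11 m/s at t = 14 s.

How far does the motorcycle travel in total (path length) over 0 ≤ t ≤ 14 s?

67.8125 m

Distance (not displacement) is the total path length: add the absolute areas under v-t.
0–3 s: |½(3 + 5)(3)| = 12 m
3–8 s: v = 0 at t = 4.5625 s; triangle areas 3.90625 + 18.90625 = 22.8125 m
8–14 s: v = 0 at t = 11 s; triangle areas 16.5 + 16.5 = 33 m
Total distance = 67.8125 m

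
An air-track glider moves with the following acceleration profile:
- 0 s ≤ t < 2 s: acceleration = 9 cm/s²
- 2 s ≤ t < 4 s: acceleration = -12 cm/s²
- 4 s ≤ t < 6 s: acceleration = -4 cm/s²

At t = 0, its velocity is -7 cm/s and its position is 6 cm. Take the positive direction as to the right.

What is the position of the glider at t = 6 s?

On each constant-a segment, Δv = aΔt and Δx = v₀Δt + ½aΔt²; chain segment to segment.
0–2 s: v starts -7 cm/s; Δx = -7·2 + ½·9·2² = 4 cm; v ends 11 cm/s.
2–4 s: v starts 11 cm/s; Δx = 11·2 + ½·-12·2² = -2 cm; v ends -13 cm/s.
4–6 s: v starts -13 cm/s; Δx = -13·2 + ½·-4·2² = -34 cm; v ends -21 cm/s.
x(6) = 6 + Σ Δx = -26 cm.

-26 cm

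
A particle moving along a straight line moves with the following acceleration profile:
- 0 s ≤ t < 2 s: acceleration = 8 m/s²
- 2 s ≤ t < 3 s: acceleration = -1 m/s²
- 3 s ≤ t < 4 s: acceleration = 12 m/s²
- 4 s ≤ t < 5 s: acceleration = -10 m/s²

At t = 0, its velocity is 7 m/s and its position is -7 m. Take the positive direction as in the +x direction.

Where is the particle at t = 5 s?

On each constant-a segment, Δv = aΔt and Δx = v₀Δt + ½aΔt²; chain segment to segment.
0–2 s: v starts 7 m/s; Δx = 7·2 + ½·8·2² = 30 m; v ends 23 m/s.
2–3 s: v starts 23 m/s; Δx = 23·1 + ½·-1·1² = 22.5 m; v ends 22 m/s.
3–4 s: v starts 22 m/s; Δx = 22·1 + ½·12·1² = 28 m; v ends 34 m/s.
4–5 s: v starts 34 m/s; Δx = 34·1 + ½·-10·1² = 29 m; v ends 24 m/s.
x(5) = -7 + Σ Δx = 102.5 m.

102.5 m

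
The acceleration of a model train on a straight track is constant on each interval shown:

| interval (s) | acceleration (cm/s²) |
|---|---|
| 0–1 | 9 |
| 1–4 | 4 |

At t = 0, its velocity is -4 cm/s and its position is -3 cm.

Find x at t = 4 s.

30.5 cm

On each constant-a segment, Δv = aΔt and Δx = v₀Δt + ½aΔt²; chain segment to segment.
0–1 s: v starts -4 cm/s; Δx = -4·1 + ½·9·1² = 0.5 cm; v ends 5 cm/s.
1–4 s: v starts 5 cm/s; Δx = 5·3 + ½·4·3² = 33 cm; v ends 17 cm/s.
x(4) = -3 + Σ Δx = 30.5 cm.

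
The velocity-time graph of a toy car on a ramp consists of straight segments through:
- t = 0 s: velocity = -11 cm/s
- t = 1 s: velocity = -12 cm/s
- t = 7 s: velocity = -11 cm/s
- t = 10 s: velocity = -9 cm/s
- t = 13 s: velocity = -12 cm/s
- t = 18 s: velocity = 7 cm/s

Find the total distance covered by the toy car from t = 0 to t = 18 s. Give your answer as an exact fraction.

6361/38 cm

Total distance travelled is ∫|v| dt — sum the magnitudes of each area piece.
0–1 s: |½(-11 + -12)(1)| = 11.5 cm
1–7 s: |½(-12 + -11)(6)| = 69 cm
7–10 s: |½(-11 + -9)(3)| = 30 cm
10–13 s: |½(-9 + -12)(3)| = 31.5 cm
13–18 s: v = 0 at t = 307/19 s; triangle areas 360/19 + 245/38 = 965/38 cm
Total distance = 6361/38 cm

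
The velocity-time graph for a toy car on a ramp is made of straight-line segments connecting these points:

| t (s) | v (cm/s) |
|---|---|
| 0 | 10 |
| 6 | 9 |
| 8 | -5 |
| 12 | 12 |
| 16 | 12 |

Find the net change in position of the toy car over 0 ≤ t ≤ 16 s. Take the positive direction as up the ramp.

Net displacement equals the area under the velocity-time graph (areas below the axis count negative).
0–6 s: ½(10 + 9)(6) = 57 cm
6–8 s: ½(9 + -5)(2) = 4 cm
8–12 s: ½(-5 + 12)(4) = 14 cm
12–16 s: 12 × 4 = 48 cm
Net displacement = 123 cm

123 cm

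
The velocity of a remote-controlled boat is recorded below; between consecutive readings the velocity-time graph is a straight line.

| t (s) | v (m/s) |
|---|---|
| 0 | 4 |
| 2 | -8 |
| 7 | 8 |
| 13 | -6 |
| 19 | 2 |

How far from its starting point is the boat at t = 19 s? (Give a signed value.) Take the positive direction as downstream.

-10 m

Net displacement equals the area under the velocity-time graph (areas below the axis count negative).
0–2 s: ½(4 + -8)(2) = -4 m
2–7 s: ½(-8 + 8)(5) = 0 m
7–13 s: ½(8 + -6)(6) = 6 m
13–19 s: ½(-6 + 2)(6) = -12 m
Net displacement = -10 m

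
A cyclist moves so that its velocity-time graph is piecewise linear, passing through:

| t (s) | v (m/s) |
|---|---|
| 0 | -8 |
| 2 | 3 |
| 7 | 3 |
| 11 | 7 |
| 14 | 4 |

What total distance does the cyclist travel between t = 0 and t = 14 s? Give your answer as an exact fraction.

Distance (not displacement) is the total path length: add the absolute areas under v-t.
0–2 s: v = 0 at t = 16/11 s; triangle areas 64/11 + 9/11 = 73/11 m
2–7 s: |3| × 5 = 15 m
7–11 s: |½(3 + 7)(4)| = 20 m
11–14 s: |½(7 + 4)(3)| = 16.5 m
Total distance = 1279/22 m

1279/22 m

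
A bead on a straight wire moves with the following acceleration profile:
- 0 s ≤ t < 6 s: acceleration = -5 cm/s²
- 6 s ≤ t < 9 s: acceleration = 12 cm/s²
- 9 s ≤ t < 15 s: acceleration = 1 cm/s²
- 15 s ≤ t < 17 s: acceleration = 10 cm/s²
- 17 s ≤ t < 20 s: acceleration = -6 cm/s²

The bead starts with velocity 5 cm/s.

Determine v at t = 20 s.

Δv equals the area under the a-t graph; then v = v₀ + Δv.
0–6 s: -5 × 6 = -30 cm/s
6–9 s: 12 × 3 = 36 cm/s
9–15 s: 1 × 6 = 6 cm/s
15–17 s: 10 × 2 = 20 cm/s
17–20 s: -6 × 3 = -18 cm/s
Δv = 14 cm/s, so v(20) = 5 + (14) = 19 cm/s.

19 cm/s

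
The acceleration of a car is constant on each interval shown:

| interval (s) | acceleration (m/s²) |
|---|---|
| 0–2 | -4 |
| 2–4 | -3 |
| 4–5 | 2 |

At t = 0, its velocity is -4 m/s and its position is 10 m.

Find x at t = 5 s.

-53 m

On each constant-a segment, Δv = aΔt and Δx = v₀Δt + ½aΔt²; chain segment to segment.
0–2 s: v starts -4 m/s; Δx = -4·2 + ½·-4·2² = -16 m; v ends -12 m/s.
2–4 s: v starts -12 m/s; Δx = -12·2 + ½·-3·2² = -30 m; v ends -18 m/s.
4–5 s: v starts -18 m/s; Δx = -18·1 + ½·2·1² = -17 m; v ends -16 m/s.
x(5) = 10 + Σ Δx = -53 m.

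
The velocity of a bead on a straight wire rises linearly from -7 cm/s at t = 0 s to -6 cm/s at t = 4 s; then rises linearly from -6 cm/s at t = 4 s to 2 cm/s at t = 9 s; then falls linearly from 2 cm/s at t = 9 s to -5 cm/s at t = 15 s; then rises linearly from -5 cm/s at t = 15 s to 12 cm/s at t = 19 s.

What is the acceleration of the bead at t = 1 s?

0.25 cm/s²

Acceleration is the slope of the v-t graph on 0–4 s: (-6 − -7)/(4 − 0) = 0.25 cm/s².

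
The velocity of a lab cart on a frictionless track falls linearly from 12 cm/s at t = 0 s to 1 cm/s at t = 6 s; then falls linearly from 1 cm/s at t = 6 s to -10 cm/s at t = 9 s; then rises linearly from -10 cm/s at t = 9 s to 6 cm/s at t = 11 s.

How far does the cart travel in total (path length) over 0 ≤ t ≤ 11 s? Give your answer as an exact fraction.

674/11 cm

Total distance travelled is ∫|v| dt — sum the magnitudes of each area piece.
0–6 s: |½(12 + 1)(6)| = 39 cm
6–9 s: v = 0 at t = 69/11 s; triangle areas 3/22 + 150/11 = 303/22 cm
9–11 s: v = 0 at t = 10.25 s; triangle areas 6.25 + 2.25 = 8.5 cm
Total distance = 674/11 cm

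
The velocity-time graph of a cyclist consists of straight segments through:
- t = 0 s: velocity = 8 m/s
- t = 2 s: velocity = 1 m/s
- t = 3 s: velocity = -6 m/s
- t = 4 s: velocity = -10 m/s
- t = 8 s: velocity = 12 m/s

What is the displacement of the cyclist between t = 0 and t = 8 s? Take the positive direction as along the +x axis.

2.5 m

Net displacement equals the area under the velocity-time graph (areas below the axis count negative).
0–2 s: ½(8 + 1)(2) = 9 m
2–3 s: ½(1 + -6)(1) = -2.5 m
3–4 s: ½(-6 + -10)(1) = -8 m
4–8 s: ½(-10 + 12)(4) = 4 m
Net displacement = 2.5 m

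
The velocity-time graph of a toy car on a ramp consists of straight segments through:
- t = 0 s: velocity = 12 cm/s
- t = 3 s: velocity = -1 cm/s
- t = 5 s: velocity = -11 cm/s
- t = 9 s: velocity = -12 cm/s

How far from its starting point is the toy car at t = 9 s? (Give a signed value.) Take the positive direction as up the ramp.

Net displacement equals the area under the velocity-time graph (areas below the axis count negative).
0–3 s: ½(12 + -1)(3) = 16.5 cm
3–5 s: ½(-1 + -11)(2) = -12 cm
5–9 s: ½(-11 + -12)(4) = -46 cm
Net displacement = -41.5 cm

-41.5 cm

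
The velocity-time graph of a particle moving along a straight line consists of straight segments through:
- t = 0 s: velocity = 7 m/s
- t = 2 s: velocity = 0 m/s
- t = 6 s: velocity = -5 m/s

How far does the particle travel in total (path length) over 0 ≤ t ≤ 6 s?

Total distance travelled is ∫|v| dt — sum the magnitudes of each area piece.
0–2 s: |½(7 + 0)(2)| = 7 m
2–6 s: |½(0 + -5)(4)| = 10 m
Total distance = 17 m

17 m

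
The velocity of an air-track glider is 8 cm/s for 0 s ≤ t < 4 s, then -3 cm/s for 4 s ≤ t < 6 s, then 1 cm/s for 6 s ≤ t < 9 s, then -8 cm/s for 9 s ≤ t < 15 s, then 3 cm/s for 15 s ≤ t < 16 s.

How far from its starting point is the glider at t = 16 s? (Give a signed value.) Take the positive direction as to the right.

Displacement is the signed area under the v-t curve.
0–4 s: 8 × 4 = 32 cm
4–6 s: -3 × 2 = -6 cm
6–9 s: 1 × 3 = 3 cm
9–15 s: -8 × 6 = -48 cm
15–16 s: 3 × 1 = 3 cm
Net displacement = -16 cm

-16 cm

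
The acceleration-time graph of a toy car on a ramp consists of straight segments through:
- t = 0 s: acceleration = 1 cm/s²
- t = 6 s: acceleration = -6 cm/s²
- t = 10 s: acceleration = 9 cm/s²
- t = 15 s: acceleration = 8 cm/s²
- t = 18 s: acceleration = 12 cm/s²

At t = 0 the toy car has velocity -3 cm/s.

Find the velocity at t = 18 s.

60.5 cm/s

Δv equals the area under the a-t graph; then v = v₀ + Δv.
0–6 s: ½(1 + -6)(6) = -15 cm/s
6–10 s: ½(-6 + 9)(4) = 6 cm/s
10–15 s: ½(9 + 8)(5) = 42.5 cm/s
15–18 s: ½(8 + 12)(3) = 30 cm/s
Δv = 63.5 cm/s, so v(18) = -3 + (63.5) = 60.5 cm/s.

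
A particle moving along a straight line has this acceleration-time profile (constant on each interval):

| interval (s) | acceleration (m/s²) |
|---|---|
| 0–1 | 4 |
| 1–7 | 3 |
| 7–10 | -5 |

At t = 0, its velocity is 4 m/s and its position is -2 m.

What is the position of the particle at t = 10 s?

161.5 m

On each constant-a segment, Δv = aΔt and Δx = v₀Δt + ½aΔt²; chain segment to segment.
0–1 s: v starts 4 m/s; Δx = 4·1 + ½·4·1² = 6 m; v ends 8 m/s.
1–7 s: v starts 8 m/s; Δx = 8·6 + ½·3·6² = 102 m; v ends 26 m/s.
7–10 s: v starts 26 m/s; Δx = 26·3 + ½·-5·3² = 55.5 m; v ends 11 m/s.
x(10) = -2 + Σ Δx = 161.5 m.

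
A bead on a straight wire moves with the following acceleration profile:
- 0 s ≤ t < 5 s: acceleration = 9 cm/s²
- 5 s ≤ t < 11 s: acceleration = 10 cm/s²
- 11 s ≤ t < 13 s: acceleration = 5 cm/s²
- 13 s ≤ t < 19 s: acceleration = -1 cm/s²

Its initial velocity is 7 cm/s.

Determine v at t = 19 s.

Δv equals the area under the a-t graph; then v = v₀ + Δv.
0–5 s: 9 × 5 = 45 cm/s
5–11 s: 10 × 6 = 60 cm/s
11–13 s: 5 × 2 = 10 cm/s
13–19 s: -1 × 6 = -6 cm/s
Δv = 109 cm/s, so v(19) = 7 + (109) = 116 cm/s.

116 cm/s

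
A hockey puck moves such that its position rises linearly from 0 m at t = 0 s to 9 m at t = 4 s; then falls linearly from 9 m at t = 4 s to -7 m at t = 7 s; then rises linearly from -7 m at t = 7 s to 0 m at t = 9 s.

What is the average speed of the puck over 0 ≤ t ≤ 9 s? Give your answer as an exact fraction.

32/9 m/s

Average speed = (total path length)/(elapsed time); on a piecewise-linear x-t graph the path length is Σ|Δx|.
0–4 s: |Δx| = |9 − 0| = 9 m
4–7 s: |Δx| = |-7 − 9| = 16 m
7–9 s: |Δx| = |0 − -7| = 7 m
Total path = 32 m; average speed = 32/9 = 32/9 m/s.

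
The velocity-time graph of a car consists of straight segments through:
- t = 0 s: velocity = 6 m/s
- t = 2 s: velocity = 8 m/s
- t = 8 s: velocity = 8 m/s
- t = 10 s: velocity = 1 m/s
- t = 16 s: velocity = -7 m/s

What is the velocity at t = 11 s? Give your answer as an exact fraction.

-1/3 m/s

On 10–16 s the graph is linear from 1 to -7 m/s: v(11) = 1 + (-7 − 1)·(11 − 10)/(16 − 10) = -1/3 m/s.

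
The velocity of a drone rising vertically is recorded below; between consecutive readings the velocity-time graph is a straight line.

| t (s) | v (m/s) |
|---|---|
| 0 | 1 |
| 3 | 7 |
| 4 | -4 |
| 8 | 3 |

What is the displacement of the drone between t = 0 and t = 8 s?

11.5 m

Net displacement equals the area under the velocity-time graph (areas below the axis count negative).
0–3 s: ½(1 + 7)(3) = 12 m
3–4 s: ½(7 + -4)(1) = 1.5 m
4–8 s: ½(-4 + 3)(4) = -2 m
Net displacement = 11.5 m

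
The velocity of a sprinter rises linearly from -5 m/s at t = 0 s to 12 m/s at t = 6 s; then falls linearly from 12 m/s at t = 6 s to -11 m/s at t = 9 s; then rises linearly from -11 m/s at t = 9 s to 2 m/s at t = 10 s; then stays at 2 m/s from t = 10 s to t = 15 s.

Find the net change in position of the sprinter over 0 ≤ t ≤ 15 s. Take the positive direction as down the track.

Displacement is the signed area under the v-t curve.
0–6 s: ½(-5 + 12)(6) = 21 m
6–9 s: ½(12 + -11)(3) = 1.5 m
9–10 s: ½(-11 + 2)(1) = -4.5 m
10–15 s: 2 × 5 = 10 m
Net displacement = 28 m

28 m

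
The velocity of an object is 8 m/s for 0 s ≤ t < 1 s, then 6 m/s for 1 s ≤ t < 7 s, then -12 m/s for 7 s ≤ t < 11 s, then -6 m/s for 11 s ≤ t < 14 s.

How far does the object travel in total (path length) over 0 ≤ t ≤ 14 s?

110 m

Distance (not displacement) is the total path length: add the absolute areas under v-t.
0–1 s: |8| × 1 = 8 m
1–7 s: |6| × 6 = 36 m
7–11 s: |-12| × 4 = 48 m
11–14 s: |-6| × 3 = 18 m
Total distance = 110 m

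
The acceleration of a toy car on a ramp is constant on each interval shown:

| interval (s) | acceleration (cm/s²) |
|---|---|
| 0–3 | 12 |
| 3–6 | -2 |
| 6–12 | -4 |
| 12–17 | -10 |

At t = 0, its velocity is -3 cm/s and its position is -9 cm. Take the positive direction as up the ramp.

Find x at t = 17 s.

On each constant-a segment, Δv = aΔt and Δx = v₀Δt + ½aΔt²; chain segment to segment.
0–3 s: v starts -3 cm/s; Δx = -3·3 + ½·12·3² = 45 cm; v ends 33 cm/s.
3–6 s: v starts 33 cm/s; Δx = 33·3 + ½·-2·3² = 90 cm; v ends 27 cm/s.
6–12 s: v starts 27 cm/s; Δx = 27·6 + ½·-4·6² = 90 cm; v ends 3 cm/s.
12–17 s: v starts 3 cm/s; Δx = 3·5 + ½·-10·5² = -110 cm; v ends -47 cm/s.
x(17) = -9 + Σ Δx = 106 cm.

106 cm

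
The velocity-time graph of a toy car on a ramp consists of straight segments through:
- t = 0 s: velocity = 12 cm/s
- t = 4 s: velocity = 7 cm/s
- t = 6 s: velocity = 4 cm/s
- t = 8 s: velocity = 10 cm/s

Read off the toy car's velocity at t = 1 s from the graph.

On 0–4 s the graph is linear from 12 to 7 cm/s: v(1) = 12 + (7 − 12)·(1 − 0)/(4 − 0) = 10.75 cm/s.

10.75 cm/s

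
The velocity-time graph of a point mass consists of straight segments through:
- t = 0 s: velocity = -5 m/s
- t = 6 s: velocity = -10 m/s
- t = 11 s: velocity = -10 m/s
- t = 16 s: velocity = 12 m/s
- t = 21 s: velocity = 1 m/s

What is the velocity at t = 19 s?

On 16–21 s the graph is linear from 12 to 1 m/s: v(19) = 12 + (1 − 12)·(19 − 16)/(21 − 16) = 5.4 m/s.

5.4 m/s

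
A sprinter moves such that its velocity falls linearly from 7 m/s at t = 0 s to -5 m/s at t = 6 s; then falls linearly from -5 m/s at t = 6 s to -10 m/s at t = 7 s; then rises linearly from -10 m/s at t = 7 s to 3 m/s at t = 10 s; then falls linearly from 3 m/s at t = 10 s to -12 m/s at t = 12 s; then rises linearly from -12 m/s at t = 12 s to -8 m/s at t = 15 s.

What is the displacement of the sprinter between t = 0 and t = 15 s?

Displacement is the signed area under the v-t curve.
0–6 s: ½(7 + -5)(6) = 6 m
6–7 s: ½(-5 + -10)(1) = -7.5 m
7–10 s: ½(-10 + 3)(3) = -10.5 m
10–12 s: ½(3 + -12)(2) = -9 m
12–15 s: ½(-12 + -8)(3) = -30 m
Net displacement = -51 m

-51 m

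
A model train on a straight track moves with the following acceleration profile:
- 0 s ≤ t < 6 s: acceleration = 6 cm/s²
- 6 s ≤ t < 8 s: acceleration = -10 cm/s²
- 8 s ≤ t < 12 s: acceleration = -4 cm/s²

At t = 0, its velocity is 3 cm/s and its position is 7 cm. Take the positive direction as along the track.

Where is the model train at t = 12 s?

235 cm

On each constant-a segment, Δv = aΔt and Δx = v₀Δt + ½aΔt²; chain segment to segment.
0–6 s: v starts 3 cm/s; Δx = 3·6 + ½·6·6² = 126 cm; v ends 39 cm/s.
6–8 s: v starts 39 cm/s; Δx = 39·2 + ½·-10·2² = 58 cm; v ends 19 cm/s.
8–12 s: v starts 19 cm/s; Δx = 19·4 + ½·-4·4² = 44 cm; v ends 3 cm/s.
x(12) = 7 + Σ Δx = 235 cm.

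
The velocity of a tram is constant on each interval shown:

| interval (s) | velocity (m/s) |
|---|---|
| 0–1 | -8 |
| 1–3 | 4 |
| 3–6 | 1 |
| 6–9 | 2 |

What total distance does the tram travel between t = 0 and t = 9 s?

Distance (not displacement) is the total path length: add the absolute areas under v-t.
0–1 s: |-8| × 1 = 8 m
1–3 s: |4| × 2 = 8 m
3–6 s: |1| × 3 = 3 m
6–9 s: |2| × 3 = 6 m
Total distance = 25 m

25 m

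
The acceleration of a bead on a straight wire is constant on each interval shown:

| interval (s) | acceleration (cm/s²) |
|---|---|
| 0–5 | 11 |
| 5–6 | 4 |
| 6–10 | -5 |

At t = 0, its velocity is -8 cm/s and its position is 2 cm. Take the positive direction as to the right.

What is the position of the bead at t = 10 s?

On each constant-a segment, Δv = aΔt and Δx = v₀Δt + ½aΔt²; chain segment to segment.
0–5 s: v starts -8 cm/s; Δx = -8·5 + ½·11·5² = 97.5 cm; v ends 47 cm/s.
5–6 s: v starts 47 cm/s; Δx = 47·1 + ½·4·1² = 49 cm; v ends 51 cm/s.
6–10 s: v starts 51 cm/s; Δx = 51·4 + ½·-5·4² = 164 cm; v ends 31 cm/s.
x(10) = 2 + Σ Δx = 312.5 cm.

312.5 cm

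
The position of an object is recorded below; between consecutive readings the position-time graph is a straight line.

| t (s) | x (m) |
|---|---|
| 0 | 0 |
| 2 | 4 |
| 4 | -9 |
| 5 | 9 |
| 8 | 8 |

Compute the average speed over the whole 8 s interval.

4.5 m/s

Average speed = (total path length)/(elapsed time); on a piecewise-linear x-t graph the path length is Σ|Δx|.
0–2 s: |Δx| = |4 − 0| = 4 m
2–4 s: |Δx| = |-9 − 4| = 13 m
4–5 s: |Δx| = |9 − -9| = 18 m
5–8 s: |Δx| = |8 − 9| = 1 m
Total path = 36 m; average speed = 36/8 = 4.5 m/s.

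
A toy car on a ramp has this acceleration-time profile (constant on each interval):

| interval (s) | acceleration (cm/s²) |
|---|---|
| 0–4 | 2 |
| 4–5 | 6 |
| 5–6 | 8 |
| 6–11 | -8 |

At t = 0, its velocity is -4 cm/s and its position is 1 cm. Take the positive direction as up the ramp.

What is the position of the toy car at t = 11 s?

12 cm

On each constant-a segment, Δv = aΔt and Δx = v₀Δt + ½aΔt²; chain segment to segment.
0–4 s: v starts -4 cm/s; Δx = -4·4 + ½·2·4² = 0 cm; v ends 4 cm/s.
4–5 s: v starts 4 cm/s; Δx = 4·1 + ½·6·1² = 7 cm; v ends 10 cm/s.
5–6 s: v starts 10 cm/s; Δx = 10·1 + ½·8·1² = 14 cm; v ends 18 cm/s.
6–11 s: v starts 18 cm/s; Δx = 18·5 + ½·-8·5² = -10 cm; v ends -22 cm/s.
x(11) = 1 + Σ Δx = 12 cm.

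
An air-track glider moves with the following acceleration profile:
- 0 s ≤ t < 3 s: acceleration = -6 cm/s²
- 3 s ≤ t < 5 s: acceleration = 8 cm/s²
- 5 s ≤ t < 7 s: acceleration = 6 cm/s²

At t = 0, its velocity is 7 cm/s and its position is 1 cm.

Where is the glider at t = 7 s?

On each constant-a segment, Δv = aΔt and Δx = v₀Δt + ½aΔt²; chain segment to segment.
0–3 s: v starts 7 cm/s; Δx = 7·3 + ½·-6·3² = -6 cm; v ends -11 cm/s.
3–5 s: v starts -11 cm/s; Δx = -11·2 + ½·8·2² = -6 cm; v ends 5 cm/s.
5–7 s: v starts 5 cm/s; Δx = 5·2 + ½·6·2² = 22 cm; v ends 17 cm/s.
x(7) = 1 + Σ Δx = 11 cm.

11 cm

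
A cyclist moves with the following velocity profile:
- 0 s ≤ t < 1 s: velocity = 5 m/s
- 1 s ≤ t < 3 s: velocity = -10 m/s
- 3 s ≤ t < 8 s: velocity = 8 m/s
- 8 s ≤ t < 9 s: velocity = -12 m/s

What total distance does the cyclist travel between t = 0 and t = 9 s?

77 m

Total distance travelled is ∫|v| dt — sum the magnitudes of each area piece.
0–1 s: |5| × 1 = 5 m
1–3 s: |-10| × 2 = 20 m
3–8 s: |8| × 5 = 40 m
8–9 s: |-12| × 1 = 12 m
Total distance = 77 m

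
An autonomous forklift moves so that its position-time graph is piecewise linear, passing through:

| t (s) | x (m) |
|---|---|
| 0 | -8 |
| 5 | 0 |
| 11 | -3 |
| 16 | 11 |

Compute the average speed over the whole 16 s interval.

1.5625 m/s

Average speed = (total path length)/(elapsed time); on a piecewise-linear x-t graph the path length is Σ|Δx|.
0–5 s: |Δx| = |0 − -8| = 8 m
5–11 s: |Δx| = |-3 − 0| = 3 m
11–16 s: |Δx| = |11 − -3| = 14 m
Total path = 25 m; average speed = 25/16 = 1.5625 m/s.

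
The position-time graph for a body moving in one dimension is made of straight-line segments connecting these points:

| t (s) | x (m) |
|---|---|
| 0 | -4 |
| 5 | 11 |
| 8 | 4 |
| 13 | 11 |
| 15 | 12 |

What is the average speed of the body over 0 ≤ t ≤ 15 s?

Average speed = (total path length)/(elapsed time); on a piecewise-linear x-t graph the path length is Σ|Δx|.
0–5 s: |Δx| = |11 − -4| = 15 m
5–8 s: |Δx| = |4 − 11| = 7 m
8–13 s: |Δx| = |11 − 4| = 7 m
13–15 s: |Δx| = |12 − 11| = 1 m
Total path = 30 m; average speed = 30/15 = 2 m/s.

2 m/s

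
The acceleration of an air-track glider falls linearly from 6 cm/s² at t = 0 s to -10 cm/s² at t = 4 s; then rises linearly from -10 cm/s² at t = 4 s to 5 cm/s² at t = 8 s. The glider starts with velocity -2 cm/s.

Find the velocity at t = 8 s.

Δv equals the area under the a-t graph; then v = v₀ + Δv.
0–4 s: ½(6 + -10)(4) = -8 cm/s
4–8 s: ½(-10 + 5)(4) = -10 cm/s
Δv = -18 cm/s, so v(8) = -2 + (-18) = -20 cm/s.

-20 cm/s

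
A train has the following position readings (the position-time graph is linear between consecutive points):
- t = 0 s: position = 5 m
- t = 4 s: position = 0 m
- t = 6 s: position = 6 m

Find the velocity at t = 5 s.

3 m/s

Velocity is the slope of the x-t graph on 4–6 s: (6 − 0)/(6 − 4) = 3 m/s.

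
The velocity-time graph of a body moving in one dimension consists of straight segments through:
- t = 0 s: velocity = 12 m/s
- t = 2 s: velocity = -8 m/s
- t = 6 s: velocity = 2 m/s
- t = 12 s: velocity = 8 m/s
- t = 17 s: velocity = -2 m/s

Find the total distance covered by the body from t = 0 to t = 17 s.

71 m

Distance (not displacement) is the total path length: add the absolute areas under v-t.
0–2 s: v = 0 at t = 1.2 s; triangle areas 7.2 + 3.2 = 10.4 m
2–6 s: v = 0 at t = 5.2 s; triangle areas 12.8 + 0.8 = 13.6 m
6–12 s: |½(2 + 8)(6)| = 30 m
12–17 s: v = 0 at t = 16 s; triangle areas 16 + 1 = 17 m
Total distance = 71 m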